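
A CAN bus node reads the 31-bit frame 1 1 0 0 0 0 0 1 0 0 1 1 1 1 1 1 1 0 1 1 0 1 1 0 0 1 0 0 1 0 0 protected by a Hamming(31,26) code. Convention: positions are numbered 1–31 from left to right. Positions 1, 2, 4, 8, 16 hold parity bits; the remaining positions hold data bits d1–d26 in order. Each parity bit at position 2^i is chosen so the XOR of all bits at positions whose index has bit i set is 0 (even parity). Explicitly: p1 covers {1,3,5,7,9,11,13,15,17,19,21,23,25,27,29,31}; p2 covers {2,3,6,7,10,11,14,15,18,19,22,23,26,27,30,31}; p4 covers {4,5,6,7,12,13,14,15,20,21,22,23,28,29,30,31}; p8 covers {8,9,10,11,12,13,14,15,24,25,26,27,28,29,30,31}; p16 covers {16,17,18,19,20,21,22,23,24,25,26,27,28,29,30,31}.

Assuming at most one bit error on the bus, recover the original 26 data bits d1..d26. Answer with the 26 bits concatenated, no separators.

00000011111101101100100100

s1 (pos 1,3,5,7,9,11,13,15,17,19,21,23,25,27,29,31): 1⊕0⊕0⊕0⊕0⊕1⊕1⊕1⊕1⊕1⊕0⊕1⊕0⊕0⊕1⊕0 = 0
s2 (pos 2,3,6,7,10,11,14,15,18,19,22,23,26,27,30,31): 1⊕0⊕0⊕0⊕0⊕1⊕1⊕1⊕0⊕1⊕1⊕1⊕1⊕0⊕0⊕0 = 0
s4 (pos 4,5,6,7,12,13,14,15,20,21,22,23,28,29,30,31): 0⊕0⊕0⊕0⊕1⊕1⊕1⊕1⊕1⊕0⊕1⊕1⊕0⊕1⊕0⊕0 = 0
s8 (pos 8,9,10,11,12,13,14,15,24,25,26,27,28,29,30,31): 1⊕0⊕0⊕1⊕1⊕1⊕1⊕1⊕0⊕0⊕1⊕0⊕0⊕1⊕0⊕0 = 0
s16 (pos 16,17,18,19,20,21,22,23,24,25,26,27,28,29,30,31): 1⊕1⊕0⊕1⊕1⊕0⊕1⊕1⊕0⊕0⊕1⊕0⊕0⊕1⊕0⊕0 = 0
Syndrome s16…s1 = 00000 → no error.
Read data bits from positions 3,5,6,7,9,10,11,12,13,14,15,17,18,19,20,21,22,23,24,25,26,27,28,29,30,31: 00000011111101101100100100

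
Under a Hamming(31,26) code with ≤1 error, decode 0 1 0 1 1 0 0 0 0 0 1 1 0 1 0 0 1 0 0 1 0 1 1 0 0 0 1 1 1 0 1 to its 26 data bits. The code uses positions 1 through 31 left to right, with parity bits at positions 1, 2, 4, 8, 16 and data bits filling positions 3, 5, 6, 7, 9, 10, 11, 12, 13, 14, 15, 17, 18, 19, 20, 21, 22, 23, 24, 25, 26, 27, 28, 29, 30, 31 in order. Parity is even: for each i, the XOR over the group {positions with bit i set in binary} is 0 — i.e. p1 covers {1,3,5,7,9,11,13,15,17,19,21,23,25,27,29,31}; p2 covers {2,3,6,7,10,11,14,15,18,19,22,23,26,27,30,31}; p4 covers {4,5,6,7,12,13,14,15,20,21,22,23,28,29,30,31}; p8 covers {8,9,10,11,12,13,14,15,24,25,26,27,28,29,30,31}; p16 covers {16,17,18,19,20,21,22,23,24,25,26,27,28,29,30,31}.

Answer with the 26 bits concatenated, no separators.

01000001010100101100011101

s1 (pos 1,3,5,7,9,11,13,15,17,19,21,23,25,27,29,31): 0⊕0⊕1⊕0⊕0⊕1⊕0⊕0⊕1⊕0⊕0⊕1⊕0⊕1⊕1⊕1 = 1
s2 (pos 2,3,6,7,10,11,14,15,18,19,22,23,26,27,30,31): 1⊕0⊕0⊕0⊕0⊕1⊕1⊕0⊕0⊕0⊕1⊕1⊕0⊕1⊕0⊕1 = 1
s4 (pos 4,5,6,7,12,13,14,15,20,21,22,23,28,29,30,31): 1⊕1⊕0⊕0⊕1⊕0⊕1⊕0⊕1⊕0⊕1⊕1⊕1⊕1⊕0⊕1 = 0
s8 (pos 8,9,10,11,12,13,14,15,24,25,26,27,28,29,30,31): 0⊕0⊕0⊕1⊕1⊕0⊕1⊕0⊕0⊕0⊕0⊕1⊕1⊕1⊕0⊕1 = 1
s16 (pos 16,17,18,19,20,21,22,23,24,25,26,27,28,29,30,31): 0⊕1⊕0⊕0⊕1⊕0⊕1⊕1⊕0⊕0⊕0⊕1⊕1⊕1⊕0⊕1 = 0
Syndrome s16…s1 = 01011 → error at position 11.
Flip position 11: 0101100000110100100101100011101 → 0101100000010100100101100011101
Read data bits from positions 3,5,6,7,9,10,11,12,13,14,15,17,18,19,20,21,22,23,24,25,26,27,28,29,30,31: 01000001010100101100011101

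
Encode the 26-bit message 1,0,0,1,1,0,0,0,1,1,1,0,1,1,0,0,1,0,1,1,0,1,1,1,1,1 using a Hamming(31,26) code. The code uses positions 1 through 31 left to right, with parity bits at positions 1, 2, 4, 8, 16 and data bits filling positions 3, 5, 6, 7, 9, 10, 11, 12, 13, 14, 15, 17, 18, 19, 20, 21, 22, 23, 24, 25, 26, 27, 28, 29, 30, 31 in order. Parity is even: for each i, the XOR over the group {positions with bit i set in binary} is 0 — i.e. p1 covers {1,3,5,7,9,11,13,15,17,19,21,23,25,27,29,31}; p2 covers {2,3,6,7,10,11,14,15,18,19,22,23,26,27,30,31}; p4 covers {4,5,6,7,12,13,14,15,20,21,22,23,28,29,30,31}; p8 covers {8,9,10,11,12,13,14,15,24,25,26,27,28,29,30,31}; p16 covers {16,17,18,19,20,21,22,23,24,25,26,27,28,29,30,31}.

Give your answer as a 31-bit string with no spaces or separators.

0011001110001110011001011011111

Place data at non-parity positions: p1 p2 1 p4 0 0 1 p8 1 0 0 0 1 1 1 p16 0 1 1 0 0 1 0 1 1 0 1 1 1 1 1
p1 (pos 1,3,5,7,9,11,13,15,17,19,21,23,25,27,29,31): XOR of data positions = 1⊕0⊕1⊕1⊕0⊕1⊕1⊕0⊕1⊕0⊕0⊕1⊕1⊕1⊕1 = 0
p2 (pos 2,3,6,7,10,11,14,15,18,19,22,23,26,27,30,31): XOR of data positions = 1⊕0⊕1⊕0⊕0⊕1⊕1⊕1⊕1⊕1⊕0⊕0⊕1⊕1⊕1 = 0
p4 (pos 4,5,6,7,12,13,14,15,20,21,22,23,28,29,30,31): XOR of data positions = 0⊕0⊕1⊕0⊕1⊕1⊕1⊕0⊕0⊕1⊕0⊕1⊕1⊕1⊕1 = 1
p8 (pos 8,9,10,11,12,13,14,15,24,25,26,27,28,29,30,31): XOR of data positions = 1⊕0⊕0⊕0⊕1⊕1⊕1⊕1⊕1⊕0⊕1⊕1⊕1⊕1⊕1 = 1
p16 (pos 16,17,18,19,20,21,22,23,24,25,26,27,28,29,30,31): XOR of data positions = 0⊕1⊕1⊕0⊕0⊕1⊕0⊕1⊕1⊕0⊕1⊕1⊕1⊕1⊕1 = 0
Codeword: 0011001110001110011001011011111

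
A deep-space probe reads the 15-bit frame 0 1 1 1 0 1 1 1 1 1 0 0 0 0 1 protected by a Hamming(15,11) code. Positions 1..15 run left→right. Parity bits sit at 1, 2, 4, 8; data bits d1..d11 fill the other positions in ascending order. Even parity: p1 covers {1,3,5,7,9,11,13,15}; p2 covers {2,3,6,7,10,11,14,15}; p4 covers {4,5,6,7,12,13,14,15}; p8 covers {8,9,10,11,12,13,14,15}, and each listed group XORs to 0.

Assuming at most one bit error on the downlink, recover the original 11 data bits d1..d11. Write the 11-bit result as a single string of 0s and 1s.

s1 (pos 1,3,5,7,9,11,13,15): 0⊕1⊕0⊕1⊕1⊕0⊕0⊕1 = 0
s2 (pos 2,3,6,7,10,11,14,15): 1⊕1⊕1⊕1⊕1⊕0⊕0⊕1 = 0
s4 (pos 4,5,6,7,12,13,14,15): 1⊕0⊕1⊕1⊕0⊕0⊕0⊕1 = 0
s8 (pos 8,9,10,11,12,13,14,15): 1⊕1⊕1⊕0⊕0⊕0⊕0⊕1 = 0
Syndrome s8…s1 = 0000 → no error.
Read data bits from positions 3,5,6,7,9,10,11,12,13,14,15: 10111100001

10111100001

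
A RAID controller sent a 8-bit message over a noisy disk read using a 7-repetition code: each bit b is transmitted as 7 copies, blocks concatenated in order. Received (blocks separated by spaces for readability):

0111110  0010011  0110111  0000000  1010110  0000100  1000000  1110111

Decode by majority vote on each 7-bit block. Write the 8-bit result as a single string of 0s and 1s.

Block 1 (0111110): 5 ones → 1
Block 2 (0010011): 3 ones → 0
Block 3 (0110111): 5 ones → 1
Block 4 (0000000): 0 ones → 0
Block 5 (1010110): 4 ones → 1
Block 6 (0000100): 1 one → 0
Block 7 (1000000): 1 one → 0
Block 8 (1110111): 6 ones → 1

10101001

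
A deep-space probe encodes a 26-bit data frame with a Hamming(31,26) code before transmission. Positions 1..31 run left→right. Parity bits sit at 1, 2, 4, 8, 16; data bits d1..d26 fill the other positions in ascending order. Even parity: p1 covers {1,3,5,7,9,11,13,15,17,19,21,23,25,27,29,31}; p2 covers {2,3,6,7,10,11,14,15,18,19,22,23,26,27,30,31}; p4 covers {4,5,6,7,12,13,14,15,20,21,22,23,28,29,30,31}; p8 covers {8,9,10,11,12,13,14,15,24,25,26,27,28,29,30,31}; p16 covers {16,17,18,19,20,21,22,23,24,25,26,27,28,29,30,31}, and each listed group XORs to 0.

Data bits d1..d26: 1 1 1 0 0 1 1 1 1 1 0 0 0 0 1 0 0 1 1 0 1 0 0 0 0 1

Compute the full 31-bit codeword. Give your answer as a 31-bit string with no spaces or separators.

0010110001111101000100110100001

Place data at non-parity positions: p1 p2 1 p4 1 1 0 p8 0 1 1 1 1 1 0 p16 0 0 0 1 0 0 1 1 0 1 0 0 0 0 1
p1 (pos 1,3,5,7,9,11,13,15,17,19,21,23,25,27,29,31): XOR of data positions = 1⊕1⊕0⊕0⊕1⊕1⊕0⊕0⊕0⊕0⊕1⊕0⊕0⊕0⊕1 = 0
p2 (pos 2,3,6,7,10,11,14,15,18,19,22,23,26,27,30,31): XOR of data positions = 1⊕1⊕0⊕1⊕1⊕1⊕0⊕0⊕0⊕0⊕1⊕1⊕0⊕0⊕1 = 0
p4 (pos 4,5,6,7,12,13,14,15,20,21,22,23,28,29,30,31): XOR of data positions = 1⊕1⊕0⊕1⊕1⊕1⊕0⊕1⊕0⊕0⊕1⊕0⊕0⊕0⊕1 = 0
p8 (pos 8,9,10,11,12,13,14,15,24,25,26,27,28,29,30,31): XOR of data positions = 0⊕1⊕1⊕1⊕1⊕1⊕0⊕1⊕0⊕1⊕0⊕0⊕0⊕0⊕1 = 0
p16 (pos 16,17,18,19,20,21,22,23,24,25,26,27,28,29,30,31): XOR of data positions = 0⊕0⊕0⊕1⊕0⊕0⊕1⊕1⊕0⊕1⊕0⊕0⊕0⊕0⊕1 = 1
Codeword: 0010110001111101000100110100001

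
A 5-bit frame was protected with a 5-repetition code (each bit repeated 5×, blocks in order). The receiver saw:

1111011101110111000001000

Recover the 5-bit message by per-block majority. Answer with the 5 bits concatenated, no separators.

11100

Block 1 (11110): 4 ones → 1
Block 2 (11101): 4 ones → 1
Block 3 (11011): 4 ones → 1
Block 4 (10000): 1 one → 0
Block 5 (01000): 1 one → 0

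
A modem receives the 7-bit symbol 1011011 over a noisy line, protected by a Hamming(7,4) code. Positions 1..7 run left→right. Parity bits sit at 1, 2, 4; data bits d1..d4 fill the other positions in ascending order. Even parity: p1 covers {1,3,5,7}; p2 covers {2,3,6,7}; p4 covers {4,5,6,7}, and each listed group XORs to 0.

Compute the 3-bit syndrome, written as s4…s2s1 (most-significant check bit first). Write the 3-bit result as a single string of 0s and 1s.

111

s1 (pos 1,3,5,7): 1⊕1⊕0⊕1 = 1
s2 (pos 2,3,6,7): 0⊕1⊕1⊕1 = 1
s4 (pos 4,5,6,7): 1⊕0⊕1⊕1 = 1
Syndrome s4…s1 = 111 → error at position 7.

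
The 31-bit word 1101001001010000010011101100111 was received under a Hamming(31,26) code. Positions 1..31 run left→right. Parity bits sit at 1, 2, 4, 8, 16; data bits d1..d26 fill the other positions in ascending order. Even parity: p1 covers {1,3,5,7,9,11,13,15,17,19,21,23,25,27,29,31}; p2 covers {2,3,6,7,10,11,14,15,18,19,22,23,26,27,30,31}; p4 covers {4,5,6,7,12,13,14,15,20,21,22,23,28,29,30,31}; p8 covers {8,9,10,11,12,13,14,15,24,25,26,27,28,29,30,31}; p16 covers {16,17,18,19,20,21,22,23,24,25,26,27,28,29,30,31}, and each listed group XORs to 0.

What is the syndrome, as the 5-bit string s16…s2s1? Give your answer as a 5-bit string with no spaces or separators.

s1 (pos 1,3,5,7,9,11,13,15,17,19,21,23,25,27,29,31): 1⊕0⊕0⊕1⊕0⊕0⊕0⊕0⊕0⊕0⊕1⊕1⊕1⊕0⊕1⊕1 = 1
s2 (pos 2,3,6,7,10,11,14,15,18,19,22,23,26,27,30,31): 1⊕0⊕0⊕1⊕1⊕0⊕0⊕0⊕1⊕0⊕1⊕1⊕1⊕0⊕1⊕1 = 1
s4 (pos 4,5,6,7,12,13,14,15,20,21,22,23,28,29,30,31): 1⊕0⊕0⊕1⊕1⊕0⊕0⊕0⊕0⊕1⊕1⊕1⊕0⊕1⊕1⊕1 = 1
s8 (pos 8,9,10,11,12,13,14,15,24,25,26,27,28,29,30,31): 0⊕0⊕1⊕0⊕1⊕0⊕0⊕0⊕0⊕1⊕1⊕0⊕0⊕1⊕1⊕1 = 1
s16 (pos 16,17,18,19,20,21,22,23,24,25,26,27,28,29,30,31): 0⊕0⊕1⊕0⊕0⊕1⊕1⊕1⊕0⊕1⊕1⊕0⊕0⊕1⊕1⊕1 = 1
Syndrome s16…s1 = 11111 → error at position 31.

11111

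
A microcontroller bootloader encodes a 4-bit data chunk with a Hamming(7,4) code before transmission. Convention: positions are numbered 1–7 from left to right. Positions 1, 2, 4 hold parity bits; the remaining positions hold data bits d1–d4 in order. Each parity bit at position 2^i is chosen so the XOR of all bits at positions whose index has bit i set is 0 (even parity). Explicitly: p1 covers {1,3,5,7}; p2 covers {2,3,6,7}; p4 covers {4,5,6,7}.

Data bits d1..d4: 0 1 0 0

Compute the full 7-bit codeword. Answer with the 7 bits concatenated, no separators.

Place data at non-parity positions: p1 p2 0 p4 1 0 0
p1 (pos 1,3,5,7): XOR of data positions = 0⊕1⊕0 = 1
p2 (pos 2,3,6,7): XOR of data positions = 0⊕0⊕0 = 0
p4 (pos 4,5,6,7): XOR of data positions = 1⊕0⊕0 = 1
Codeword: 1001100

1001100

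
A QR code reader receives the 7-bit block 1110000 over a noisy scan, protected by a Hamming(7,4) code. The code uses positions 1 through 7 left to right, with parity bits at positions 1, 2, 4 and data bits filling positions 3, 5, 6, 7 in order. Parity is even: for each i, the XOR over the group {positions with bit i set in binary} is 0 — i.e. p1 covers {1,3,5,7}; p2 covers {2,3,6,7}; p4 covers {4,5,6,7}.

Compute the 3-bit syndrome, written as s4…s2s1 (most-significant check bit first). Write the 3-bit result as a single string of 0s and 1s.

s1 (pos 1,3,5,7): 1⊕1⊕0⊕0 = 0
s2 (pos 2,3,6,7): 1⊕1⊕0⊕0 = 0
s4 (pos 4,5,6,7): 0⊕0⊕0⊕0 = 0
Syndrome s4…s1 = 000 → no error.

000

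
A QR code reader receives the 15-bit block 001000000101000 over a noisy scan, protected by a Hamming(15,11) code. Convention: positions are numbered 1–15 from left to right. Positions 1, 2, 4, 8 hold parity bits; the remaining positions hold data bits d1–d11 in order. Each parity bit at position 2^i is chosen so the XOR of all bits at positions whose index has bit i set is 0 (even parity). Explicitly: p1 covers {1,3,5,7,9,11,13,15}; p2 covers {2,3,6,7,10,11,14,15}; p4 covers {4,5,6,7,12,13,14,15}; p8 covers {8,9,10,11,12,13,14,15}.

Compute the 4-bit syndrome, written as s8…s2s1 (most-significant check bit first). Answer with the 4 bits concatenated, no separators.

s1 (pos 1,3,5,7,9,11,13,15): 0⊕1⊕0⊕0⊕0⊕0⊕0⊕0 = 1
s2 (pos 2,3,6,7,10,11,14,15): 0⊕1⊕0⊕0⊕1⊕0⊕0⊕0 = 0
s4 (pos 4,5,6,7,12,13,14,15): 0⊕0⊕0⊕0⊕1⊕0⊕0⊕0 = 1
s8 (pos 8,9,10,11,12,13,14,15): 0⊕0⊕1⊕0⊕1⊕0⊕0⊕0 = 0
Syndrome s8…s1 = 0101 → error at position 5.

0101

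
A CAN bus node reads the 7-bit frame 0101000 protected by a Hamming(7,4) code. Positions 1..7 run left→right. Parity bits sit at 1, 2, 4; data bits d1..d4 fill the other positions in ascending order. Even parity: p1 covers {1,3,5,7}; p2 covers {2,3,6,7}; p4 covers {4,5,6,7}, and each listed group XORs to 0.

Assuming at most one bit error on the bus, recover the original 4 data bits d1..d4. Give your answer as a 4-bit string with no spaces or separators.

0010

s1 (pos 1,3,5,7): 0⊕0⊕0⊕0 = 0
s2 (pos 2,3,6,7): 1⊕0⊕0⊕0 = 1
s4 (pos 4,5,6,7): 1⊕0⊕0⊕0 = 1
Syndrome s4…s1 = 110 → error at position 6.
Flip position 6: 0101000 → 0101010
Read data bits from positions 3,5,6,7: 0010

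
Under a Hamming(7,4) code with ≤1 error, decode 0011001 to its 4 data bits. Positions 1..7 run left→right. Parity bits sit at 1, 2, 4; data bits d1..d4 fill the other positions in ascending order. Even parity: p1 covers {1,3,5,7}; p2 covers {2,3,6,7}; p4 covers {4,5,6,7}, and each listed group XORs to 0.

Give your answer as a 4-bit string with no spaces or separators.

1001

s1 (pos 1,3,5,7): 0⊕1⊕0⊕1 = 0
s2 (pos 2,3,6,7): 0⊕1⊕0⊕1 = 0
s4 (pos 4,5,6,7): 1⊕0⊕0⊕1 = 0
Syndrome s4…s1 = 000 → no error.
Read data bits from positions 3,5,6,7: 1001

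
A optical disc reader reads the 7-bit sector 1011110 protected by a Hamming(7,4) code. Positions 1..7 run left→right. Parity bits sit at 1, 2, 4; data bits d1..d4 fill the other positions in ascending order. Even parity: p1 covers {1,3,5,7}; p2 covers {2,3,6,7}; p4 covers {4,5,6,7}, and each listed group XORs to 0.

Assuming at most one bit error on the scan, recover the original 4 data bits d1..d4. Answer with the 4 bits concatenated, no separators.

s1 (pos 1,3,5,7): 1⊕1⊕1⊕0 = 1
s2 (pos 2,3,6,7): 0⊕1⊕1⊕0 = 0
s4 (pos 4,5,6,7): 1⊕1⊕1⊕0 = 1
Syndrome s4…s1 = 101 → error at position 5.
Flip position 5: 1011110 → 1011010
Read data bits from positions 3,5,6,7: 1010

1010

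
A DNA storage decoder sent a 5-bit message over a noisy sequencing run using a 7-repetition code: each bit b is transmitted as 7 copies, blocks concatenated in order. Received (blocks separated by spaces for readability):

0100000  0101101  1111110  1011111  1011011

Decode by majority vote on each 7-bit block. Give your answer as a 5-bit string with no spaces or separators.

01111

Block 1 (0100000): 1 one → 0
Block 2 (0101101): 4 ones → 1
Block 3 (1111110): 6 ones → 1
Block 4 (1011111): 6 ones → 1
Block 5 (1011011): 5 ones → 1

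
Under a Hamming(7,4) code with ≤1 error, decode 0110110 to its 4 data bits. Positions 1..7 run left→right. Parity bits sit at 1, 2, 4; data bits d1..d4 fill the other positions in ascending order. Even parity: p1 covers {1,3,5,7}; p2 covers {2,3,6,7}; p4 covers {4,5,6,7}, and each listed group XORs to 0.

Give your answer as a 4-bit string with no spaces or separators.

1110

s1 (pos 1,3,5,7): 0⊕1⊕1⊕0 = 0
s2 (pos 2,3,6,7): 1⊕1⊕1⊕0 = 1
s4 (pos 4,5,6,7): 0⊕1⊕1⊕0 = 0
Syndrome s4…s1 = 010 → error at position 2.
Flip position 2: 0110110 → 0010110
Read data bits from positions 3,5,6,7: 1110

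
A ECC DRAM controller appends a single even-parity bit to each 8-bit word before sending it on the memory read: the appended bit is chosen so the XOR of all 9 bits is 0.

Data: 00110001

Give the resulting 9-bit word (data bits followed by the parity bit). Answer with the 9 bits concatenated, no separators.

001100011

XOR of the 8 data bits: 0⊕0⊕1⊕1⊕0⊕0⊕0⊕1 = 1
Parity bit = 1 (so all 9 bits XOR to 0).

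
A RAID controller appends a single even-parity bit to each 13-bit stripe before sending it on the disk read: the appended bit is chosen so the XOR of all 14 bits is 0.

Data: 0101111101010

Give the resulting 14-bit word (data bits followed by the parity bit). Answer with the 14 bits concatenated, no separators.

XOR of the 13 data bits: 0⊕1⊕0⊕1⊕1⊕1⊕1⊕1⊕0⊕1⊕0⊕1⊕0 = 0
Parity bit = 0 (so all 14 bits XOR to 0).

01011111010100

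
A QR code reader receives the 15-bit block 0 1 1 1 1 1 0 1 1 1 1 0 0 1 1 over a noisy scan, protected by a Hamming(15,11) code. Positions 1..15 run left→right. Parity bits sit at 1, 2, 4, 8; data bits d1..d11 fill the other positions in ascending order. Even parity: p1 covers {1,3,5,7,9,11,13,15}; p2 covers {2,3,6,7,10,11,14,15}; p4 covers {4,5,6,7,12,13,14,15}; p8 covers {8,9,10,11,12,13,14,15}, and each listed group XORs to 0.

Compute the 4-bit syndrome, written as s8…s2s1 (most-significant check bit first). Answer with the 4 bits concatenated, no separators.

0111

s1 (pos 1,3,5,7,9,11,13,15): 0⊕1⊕1⊕0⊕1⊕1⊕0⊕1 = 1
s2 (pos 2,3,6,7,10,11,14,15): 1⊕1⊕1⊕0⊕1⊕1⊕1⊕1 = 1
s4 (pos 4,5,6,7,12,13,14,15): 1⊕1⊕1⊕0⊕0⊕0⊕1⊕1 = 1
s8 (pos 8,9,10,11,12,13,14,15): 1⊕1⊕1⊕1⊕0⊕0⊕1⊕1 = 0
Syndrome s8…s1 = 0111 → error at position 7.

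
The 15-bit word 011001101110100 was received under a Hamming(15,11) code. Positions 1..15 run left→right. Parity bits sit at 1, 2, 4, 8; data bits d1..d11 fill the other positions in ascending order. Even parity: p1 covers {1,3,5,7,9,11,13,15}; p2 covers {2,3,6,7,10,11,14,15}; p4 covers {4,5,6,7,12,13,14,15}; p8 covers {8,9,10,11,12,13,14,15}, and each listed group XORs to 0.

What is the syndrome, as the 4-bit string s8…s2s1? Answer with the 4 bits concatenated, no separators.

0101

s1 (pos 1,3,5,7,9,11,13,15): 0⊕1⊕0⊕1⊕1⊕1⊕1⊕0 = 1
s2 (pos 2,3,6,7,10,11,14,15): 1⊕1⊕1⊕1⊕1⊕1⊕0⊕0 = 0
s4 (pos 4,5,6,7,12,13,14,15): 0⊕0⊕1⊕1⊕0⊕1⊕0⊕0 = 1
s8 (pos 8,9,10,11,12,13,14,15): 0⊕1⊕1⊕1⊕0⊕1⊕0⊕0 = 0
Syndrome s8…s1 = 0101 → error at position 5.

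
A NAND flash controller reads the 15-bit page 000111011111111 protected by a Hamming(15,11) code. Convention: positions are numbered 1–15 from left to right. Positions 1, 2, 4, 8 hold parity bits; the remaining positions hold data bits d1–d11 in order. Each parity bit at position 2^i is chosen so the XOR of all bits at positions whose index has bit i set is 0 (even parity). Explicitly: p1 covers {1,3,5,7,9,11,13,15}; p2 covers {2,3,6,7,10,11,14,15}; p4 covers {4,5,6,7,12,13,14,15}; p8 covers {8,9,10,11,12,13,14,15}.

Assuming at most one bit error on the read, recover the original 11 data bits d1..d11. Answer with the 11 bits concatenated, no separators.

s1 (pos 1,3,5,7,9,11,13,15): 0⊕0⊕1⊕0⊕1⊕1⊕1⊕1 = 1
s2 (pos 2,3,6,7,10,11,14,15): 0⊕0⊕1⊕0⊕1⊕1⊕1⊕1 = 1
s4 (pos 4,5,6,7,12,13,14,15): 1⊕1⊕1⊕0⊕1⊕1⊕1⊕1 = 1
s8 (pos 8,9,10,11,12,13,14,15): 1⊕1⊕1⊕1⊕1⊕1⊕1⊕1 = 0
Syndrome s8…s1 = 0111 → error at position 7.
Flip position 7: 000111011111111 → 000111111111111
Read data bits from positions 3,5,6,7,9,10,11,12,13,14,15: 01111111111

01111111111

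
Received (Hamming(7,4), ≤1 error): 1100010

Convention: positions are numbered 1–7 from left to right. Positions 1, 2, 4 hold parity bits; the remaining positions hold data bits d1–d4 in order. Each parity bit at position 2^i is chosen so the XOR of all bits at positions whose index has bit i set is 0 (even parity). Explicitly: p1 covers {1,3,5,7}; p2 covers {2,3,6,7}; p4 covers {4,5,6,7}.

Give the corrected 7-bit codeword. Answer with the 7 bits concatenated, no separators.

s1 (pos 1,3,5,7): 1⊕0⊕0⊕0 = 1
s2 (pos 2,3,6,7): 1⊕0⊕1⊕0 = 0
s4 (pos 4,5,6,7): 0⊕0⊕1⊕0 = 1
Syndrome s4…s1 = 101 → error at position 5.
Flip position 5: 1100010 → 1100110

1100110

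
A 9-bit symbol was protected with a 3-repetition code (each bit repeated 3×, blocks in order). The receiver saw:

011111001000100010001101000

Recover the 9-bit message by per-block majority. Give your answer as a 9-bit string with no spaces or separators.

Block 1 (011): 2 ones → 1
Block 2 (111): 3 ones → 1
Block 3 (001): 1 one → 0
Block 4 (000): 0 ones → 0
Block 5 (100): 1 one → 0
Block 6 (010): 1 one → 0
Block 7 (001): 1 one → 0
Block 8 (101): 2 ones → 1
Block 9 (000): 0 ones → 0

110000010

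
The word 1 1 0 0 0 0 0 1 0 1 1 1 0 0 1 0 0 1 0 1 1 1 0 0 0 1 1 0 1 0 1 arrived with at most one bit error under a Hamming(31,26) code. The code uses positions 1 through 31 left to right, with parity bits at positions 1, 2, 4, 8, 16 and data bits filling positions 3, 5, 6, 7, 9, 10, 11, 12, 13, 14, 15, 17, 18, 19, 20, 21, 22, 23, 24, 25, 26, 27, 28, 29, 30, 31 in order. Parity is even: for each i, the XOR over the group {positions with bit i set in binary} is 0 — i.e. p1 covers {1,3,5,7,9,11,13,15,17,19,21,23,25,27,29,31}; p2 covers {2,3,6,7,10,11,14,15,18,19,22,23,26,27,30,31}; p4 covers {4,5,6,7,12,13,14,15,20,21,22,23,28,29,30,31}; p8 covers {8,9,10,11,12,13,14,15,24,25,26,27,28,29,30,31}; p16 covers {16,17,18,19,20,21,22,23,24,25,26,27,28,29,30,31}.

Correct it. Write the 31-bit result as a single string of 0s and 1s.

1100000101110000010111000110101

s1 (pos 1,3,5,7,9,11,13,15,17,19,21,23,25,27,29,31): 1⊕0⊕0⊕0⊕0⊕1⊕0⊕1⊕0⊕0⊕1⊕0⊕0⊕1⊕1⊕1 = 1
s2 (pos 2,3,6,7,10,11,14,15,18,19,22,23,26,27,30,31): 1⊕0⊕0⊕0⊕1⊕1⊕0⊕1⊕1⊕0⊕1⊕0⊕1⊕1⊕0⊕1 = 1
s4 (pos 4,5,6,7,12,13,14,15,20,21,22,23,28,29,30,31): 0⊕0⊕0⊕0⊕1⊕0⊕0⊕1⊕1⊕1⊕1⊕0⊕0⊕1⊕0⊕1 = 1
s8 (pos 8,9,10,11,12,13,14,15,24,25,26,27,28,29,30,31): 1⊕0⊕1⊕1⊕1⊕0⊕0⊕1⊕0⊕0⊕1⊕1⊕0⊕1⊕0⊕1 = 1
s16 (pos 16,17,18,19,20,21,22,23,24,25,26,27,28,29,30,31): 0⊕0⊕1⊕0⊕1⊕1⊕1⊕0⊕0⊕0⊕1⊕1⊕0⊕1⊕0⊕1 = 0
Syndrome s16…s1 = 01111 → error at position 15.
Flip position 15: 1100000101110010010111000110101 → 1100000101110000010111000110101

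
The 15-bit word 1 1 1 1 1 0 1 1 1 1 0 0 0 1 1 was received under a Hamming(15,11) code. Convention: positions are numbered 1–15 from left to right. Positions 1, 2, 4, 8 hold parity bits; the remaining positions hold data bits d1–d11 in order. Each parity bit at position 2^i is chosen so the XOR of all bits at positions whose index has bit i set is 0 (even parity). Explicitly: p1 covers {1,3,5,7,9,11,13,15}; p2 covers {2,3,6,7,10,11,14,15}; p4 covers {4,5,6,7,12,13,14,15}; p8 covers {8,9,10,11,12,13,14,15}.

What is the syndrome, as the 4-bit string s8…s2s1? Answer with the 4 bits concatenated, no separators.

1100

s1 (pos 1,3,5,7,9,11,13,15): 1⊕1⊕1⊕1⊕1⊕0⊕0⊕1 = 0
s2 (pos 2,3,6,7,10,11,14,15): 1⊕1⊕0⊕1⊕1⊕0⊕1⊕1 = 0
s4 (pos 4,5,6,7,12,13,14,15): 1⊕1⊕0⊕1⊕0⊕0⊕1⊕1 = 1
s8 (pos 8,9,10,11,12,13,14,15): 1⊕1⊕1⊕0⊕0⊕0⊕1⊕1 = 1
Syndrome s8…s1 = 1100 → error at position 12.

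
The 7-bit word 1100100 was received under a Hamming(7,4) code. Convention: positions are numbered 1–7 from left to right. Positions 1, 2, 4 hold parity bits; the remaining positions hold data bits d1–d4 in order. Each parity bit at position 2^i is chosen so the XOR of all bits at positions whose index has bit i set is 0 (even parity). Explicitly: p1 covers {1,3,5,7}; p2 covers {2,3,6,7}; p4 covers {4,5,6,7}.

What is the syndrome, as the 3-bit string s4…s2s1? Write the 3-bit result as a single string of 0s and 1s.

110

s1 (pos 1,3,5,7): 1⊕0⊕1⊕0 = 0
s2 (pos 2,3,6,7): 1⊕0⊕0⊕0 = 1
s4 (pos 4,5,6,7): 0⊕1⊕0⊕0 = 1
Syndrome s4…s1 = 110 → error at position 6.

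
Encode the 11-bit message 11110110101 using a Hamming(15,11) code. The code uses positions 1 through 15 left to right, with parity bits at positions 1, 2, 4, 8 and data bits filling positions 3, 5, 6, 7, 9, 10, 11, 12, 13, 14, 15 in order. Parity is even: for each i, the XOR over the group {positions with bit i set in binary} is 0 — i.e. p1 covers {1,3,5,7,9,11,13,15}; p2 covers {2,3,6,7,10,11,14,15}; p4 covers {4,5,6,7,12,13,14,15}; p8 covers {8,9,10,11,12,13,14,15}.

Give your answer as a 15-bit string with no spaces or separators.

001111100110101

Place data at non-parity positions: p1 p2 1 p4 1 1 1 p8 0 1 1 0 1 0 1
p1 (pos 1,3,5,7,9,11,13,15): XOR of data positions = 1⊕1⊕1⊕0⊕1⊕1⊕1 = 0
p2 (pos 2,3,6,7,10,11,14,15): XOR of data positions = 1⊕1⊕1⊕1⊕1⊕0⊕1 = 0
p4 (pos 4,5,6,7,12,13,14,15): XOR of data positions = 1⊕1⊕1⊕0⊕1⊕0⊕1 = 1
p8 (pos 8,9,10,11,12,13,14,15): XOR of data positions = 0⊕1⊕1⊕0⊕1⊕0⊕1 = 0
Codeword: 001111100110101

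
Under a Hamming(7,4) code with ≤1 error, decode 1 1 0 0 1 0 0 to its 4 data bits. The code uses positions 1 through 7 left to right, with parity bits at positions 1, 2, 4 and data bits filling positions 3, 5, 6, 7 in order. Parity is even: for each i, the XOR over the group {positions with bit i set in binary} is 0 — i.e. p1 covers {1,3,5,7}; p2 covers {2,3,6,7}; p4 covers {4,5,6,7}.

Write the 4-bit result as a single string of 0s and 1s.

0110

s1 (pos 1,3,5,7): 1⊕0⊕1⊕0 = 0
s2 (pos 2,3,6,7): 1⊕0⊕0⊕0 = 1
s4 (pos 4,5,6,7): 0⊕1⊕0⊕0 = 1
Syndrome s4…s1 = 110 → error at position 6.
Flip position 6: 1100100 → 1100110
Read data bits from positions 3,5,6,7: 0110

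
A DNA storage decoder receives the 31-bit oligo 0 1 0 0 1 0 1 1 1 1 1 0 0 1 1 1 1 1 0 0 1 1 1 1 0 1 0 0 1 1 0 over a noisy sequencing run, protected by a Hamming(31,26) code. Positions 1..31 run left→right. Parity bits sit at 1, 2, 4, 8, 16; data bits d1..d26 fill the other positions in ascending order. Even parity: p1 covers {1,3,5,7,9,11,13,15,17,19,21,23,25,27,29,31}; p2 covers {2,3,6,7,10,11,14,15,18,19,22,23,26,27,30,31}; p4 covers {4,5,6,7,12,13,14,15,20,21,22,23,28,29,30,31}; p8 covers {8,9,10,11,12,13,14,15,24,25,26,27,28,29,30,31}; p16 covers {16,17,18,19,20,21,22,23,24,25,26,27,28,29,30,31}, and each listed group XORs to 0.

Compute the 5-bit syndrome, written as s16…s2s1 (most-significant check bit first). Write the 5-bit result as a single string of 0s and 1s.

00111

s1 (pos 1,3,5,7,9,11,13,15,17,19,21,23,25,27,29,31): 0⊕0⊕1⊕1⊕1⊕1⊕0⊕1⊕1⊕0⊕1⊕1⊕0⊕0⊕1⊕0 = 1
s2 (pos 2,3,6,7,10,11,14,15,18,19,22,23,26,27,30,31): 1⊕0⊕0⊕1⊕1⊕1⊕1⊕1⊕1⊕0⊕1⊕1⊕1⊕0⊕1⊕0 = 1
s4 (pos 4,5,6,7,12,13,14,15,20,21,22,23,28,29,30,31): 0⊕1⊕0⊕1⊕0⊕0⊕1⊕1⊕0⊕1⊕1⊕1⊕0⊕1⊕1⊕0 = 1
s8 (pos 8,9,10,11,12,13,14,15,24,25,26,27,28,29,30,31): 1⊕1⊕1⊕1⊕0⊕0⊕1⊕1⊕1⊕0⊕1⊕0⊕0⊕1⊕1⊕0 = 0
s16 (pos 16,17,18,19,20,21,22,23,24,25,26,27,28,29,30,31): 1⊕1⊕1⊕0⊕0⊕1⊕1⊕1⊕1⊕0⊕1⊕0⊕0⊕1⊕1⊕0 = 0
Syndrome s16…s1 = 00111 → error at position 7.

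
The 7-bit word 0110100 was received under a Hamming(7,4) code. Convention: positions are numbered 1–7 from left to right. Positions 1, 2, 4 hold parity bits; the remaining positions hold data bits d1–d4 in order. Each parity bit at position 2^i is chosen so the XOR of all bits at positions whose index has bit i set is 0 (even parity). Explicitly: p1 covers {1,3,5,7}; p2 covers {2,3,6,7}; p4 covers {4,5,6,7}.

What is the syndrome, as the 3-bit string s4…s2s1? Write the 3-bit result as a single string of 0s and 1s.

s1 (pos 1,3,5,7): 0⊕1⊕1⊕0 = 0
s2 (pos 2,3,6,7): 1⊕1⊕0⊕0 = 0
s4 (pos 4,5,6,7): 0⊕1⊕0⊕0 = 1
Syndrome s4…s1 = 100 → error at position 4.

100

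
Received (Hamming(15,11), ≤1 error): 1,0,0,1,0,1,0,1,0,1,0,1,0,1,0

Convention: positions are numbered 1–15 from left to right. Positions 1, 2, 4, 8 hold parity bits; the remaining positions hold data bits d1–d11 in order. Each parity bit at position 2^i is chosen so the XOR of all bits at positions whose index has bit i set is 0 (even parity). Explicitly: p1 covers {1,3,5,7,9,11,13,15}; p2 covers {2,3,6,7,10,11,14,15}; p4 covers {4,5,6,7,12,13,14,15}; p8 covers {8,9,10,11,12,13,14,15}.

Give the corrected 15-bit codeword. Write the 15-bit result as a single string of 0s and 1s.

101101010101010

s1 (pos 1,3,5,7,9,11,13,15): 1⊕0⊕0⊕0⊕0⊕0⊕0⊕0 = 1
s2 (pos 2,3,6,7,10,11,14,15): 0⊕0⊕1⊕0⊕1⊕0⊕1⊕0 = 1
s4 (pos 4,5,6,7,12,13,14,15): 1⊕0⊕1⊕0⊕1⊕0⊕1⊕0 = 0
s8 (pos 8,9,10,11,12,13,14,15): 1⊕0⊕1⊕0⊕1⊕0⊕1⊕0 = 0
Syndrome s8…s1 = 0011 → error at position 3.
Flip position 3: 100101010101010 → 101101010101010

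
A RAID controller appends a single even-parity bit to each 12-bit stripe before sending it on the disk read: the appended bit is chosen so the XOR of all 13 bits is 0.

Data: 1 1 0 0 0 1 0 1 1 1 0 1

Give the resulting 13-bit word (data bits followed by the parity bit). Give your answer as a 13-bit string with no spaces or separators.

1100010111011

XOR of the 12 data bits: 1⊕1⊕0⊕0⊕0⊕1⊕0⊕1⊕1⊕1⊕0⊕1 = 1
Parity bit = 1 (so all 13 bits XOR to 0).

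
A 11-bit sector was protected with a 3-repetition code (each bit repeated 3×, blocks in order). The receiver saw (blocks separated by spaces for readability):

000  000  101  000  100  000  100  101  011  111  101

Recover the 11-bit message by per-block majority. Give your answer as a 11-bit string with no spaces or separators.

00100001111

Block 1 (000): 0 ones → 0
Block 2 (000): 0 ones → 0
Block 3 (101): 2 ones → 1
Block 4 (000): 0 ones → 0
Block 5 (100): 1 one → 0
Block 6 (000): 0 ones → 0
Block 7 (100): 1 one → 0
Block 8 (101): 2 ones → 1
Block 9 (011): 2 ones → 1
Block 10 (111): 3 ones → 1
Block 11 (101): 2 ones → 1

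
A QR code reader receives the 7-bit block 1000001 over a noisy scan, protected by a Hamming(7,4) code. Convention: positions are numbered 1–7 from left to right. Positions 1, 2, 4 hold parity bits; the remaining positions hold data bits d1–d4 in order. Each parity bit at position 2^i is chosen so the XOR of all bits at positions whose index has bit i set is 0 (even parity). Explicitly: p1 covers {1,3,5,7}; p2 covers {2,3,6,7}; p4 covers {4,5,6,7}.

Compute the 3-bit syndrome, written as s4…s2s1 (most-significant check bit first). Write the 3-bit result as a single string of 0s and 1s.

110

s1 (pos 1,3,5,7): 1⊕0⊕0⊕1 = 0
s2 (pos 2,3,6,7): 0⊕0⊕0⊕1 = 1
s4 (pos 4,5,6,7): 0⊕0⊕0⊕1 = 1
Syndrome s4…s1 = 110 → error at position 6.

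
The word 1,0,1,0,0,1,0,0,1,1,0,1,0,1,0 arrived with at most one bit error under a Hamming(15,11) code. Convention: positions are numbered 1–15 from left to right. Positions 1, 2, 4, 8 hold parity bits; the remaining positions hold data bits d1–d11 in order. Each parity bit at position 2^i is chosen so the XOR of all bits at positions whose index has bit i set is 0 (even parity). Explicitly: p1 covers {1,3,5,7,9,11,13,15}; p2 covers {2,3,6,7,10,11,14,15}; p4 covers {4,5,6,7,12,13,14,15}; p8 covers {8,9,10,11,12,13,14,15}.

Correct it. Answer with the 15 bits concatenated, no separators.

s1 (pos 1,3,5,7,9,11,13,15): 1⊕1⊕0⊕0⊕1⊕0⊕0⊕0 = 1
s2 (pos 2,3,6,7,10,11,14,15): 0⊕1⊕1⊕0⊕1⊕0⊕1⊕0 = 0
s4 (pos 4,5,6,7,12,13,14,15): 0⊕0⊕1⊕0⊕1⊕0⊕1⊕0 = 1
s8 (pos 8,9,10,11,12,13,14,15): 0⊕1⊕1⊕0⊕1⊕0⊕1⊕0 = 0
Syndrome s8…s1 = 0101 → error at position 5.
Flip position 5: 101001001101010 → 101011001101010

101011001101010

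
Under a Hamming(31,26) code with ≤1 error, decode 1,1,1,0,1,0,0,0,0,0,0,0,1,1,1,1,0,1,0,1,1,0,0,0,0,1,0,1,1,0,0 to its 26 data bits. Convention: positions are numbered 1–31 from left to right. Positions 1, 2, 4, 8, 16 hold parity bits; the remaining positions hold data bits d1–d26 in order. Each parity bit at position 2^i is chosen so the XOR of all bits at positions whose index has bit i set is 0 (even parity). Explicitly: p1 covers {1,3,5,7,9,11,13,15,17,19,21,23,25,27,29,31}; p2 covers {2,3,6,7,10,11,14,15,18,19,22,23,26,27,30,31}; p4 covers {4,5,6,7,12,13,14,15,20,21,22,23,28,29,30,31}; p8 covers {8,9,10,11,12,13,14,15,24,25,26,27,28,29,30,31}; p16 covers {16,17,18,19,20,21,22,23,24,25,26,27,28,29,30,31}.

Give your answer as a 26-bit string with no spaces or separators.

11000000111110110000101100

s1 (pos 1,3,5,7,9,11,13,15,17,19,21,23,25,27,29,31): 1⊕1⊕1⊕0⊕0⊕0⊕1⊕1⊕0⊕0⊕1⊕0⊕0⊕0⊕1⊕0 = 1
s2 (pos 2,3,6,7,10,11,14,15,18,19,22,23,26,27,30,31): 1⊕1⊕0⊕0⊕0⊕0⊕1⊕1⊕1⊕0⊕0⊕0⊕1⊕0⊕0⊕0 = 0
s4 (pos 4,5,6,7,12,13,14,15,20,21,22,23,28,29,30,31): 0⊕1⊕0⊕0⊕0⊕1⊕1⊕1⊕1⊕1⊕0⊕0⊕1⊕1⊕0⊕0 = 0
s8 (pos 8,9,10,11,12,13,14,15,24,25,26,27,28,29,30,31): 0⊕0⊕0⊕0⊕0⊕1⊕1⊕1⊕0⊕0⊕1⊕0⊕1⊕1⊕0⊕0 = 0
s16 (pos 16,17,18,19,20,21,22,23,24,25,26,27,28,29,30,31): 1⊕0⊕1⊕0⊕1⊕1⊕0⊕0⊕0⊕0⊕1⊕0⊕1⊕1⊕0⊕0 = 1
Syndrome s16…s1 = 10001 → error at position 17.
Flip position 17: 1110100000001111010110000101100 → 1110100000001111110110000101100
Read data bits from positions 3,5,6,7,9,10,11,12,13,14,15,17,18,19,20,21,22,23,24,25,26,27,28,29,30,31: 11000000111110110000101100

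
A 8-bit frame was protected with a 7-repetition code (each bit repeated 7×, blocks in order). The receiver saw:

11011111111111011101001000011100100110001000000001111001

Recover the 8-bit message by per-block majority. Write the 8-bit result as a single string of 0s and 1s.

Block 1 (1101111): 6 ones → 1
Block 2 (1111111): 7 ones → 1
Block 3 (0111010): 4 ones → 1
Block 4 (0100001): 2 ones → 0
Block 5 (1100100): 3 ones → 0
Block 6 (1100010): 3 ones → 0
Block 7 (0000000): 0 ones → 0
Block 8 (1111001): 5 ones → 1

11100001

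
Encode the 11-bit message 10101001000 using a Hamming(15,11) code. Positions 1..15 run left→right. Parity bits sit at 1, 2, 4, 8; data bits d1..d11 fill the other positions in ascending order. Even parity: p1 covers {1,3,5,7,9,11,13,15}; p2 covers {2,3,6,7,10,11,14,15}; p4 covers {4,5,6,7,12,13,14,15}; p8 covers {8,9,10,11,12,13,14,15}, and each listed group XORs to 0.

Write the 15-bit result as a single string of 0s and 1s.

Place data at non-parity positions: p1 p2 1 p4 0 1 0 p8 1 0 0 1 0 0 0
p1 (pos 1,3,5,7,9,11,13,15): XOR of data positions = 1⊕0⊕0⊕1⊕0⊕0⊕0 = 0
p2 (pos 2,3,6,7,10,11,14,15): XOR of data positions = 1⊕1⊕0⊕0⊕0⊕0⊕0 = 0
p4 (pos 4,5,6,7,12,13,14,15): XOR of data positions = 0⊕1⊕0⊕1⊕0⊕0⊕0 = 0
p8 (pos 8,9,10,11,12,13,14,15): XOR of data positions = 1⊕0⊕0⊕1⊕0⊕0⊕0 = 0
Codeword: 001001001001000

001001001001000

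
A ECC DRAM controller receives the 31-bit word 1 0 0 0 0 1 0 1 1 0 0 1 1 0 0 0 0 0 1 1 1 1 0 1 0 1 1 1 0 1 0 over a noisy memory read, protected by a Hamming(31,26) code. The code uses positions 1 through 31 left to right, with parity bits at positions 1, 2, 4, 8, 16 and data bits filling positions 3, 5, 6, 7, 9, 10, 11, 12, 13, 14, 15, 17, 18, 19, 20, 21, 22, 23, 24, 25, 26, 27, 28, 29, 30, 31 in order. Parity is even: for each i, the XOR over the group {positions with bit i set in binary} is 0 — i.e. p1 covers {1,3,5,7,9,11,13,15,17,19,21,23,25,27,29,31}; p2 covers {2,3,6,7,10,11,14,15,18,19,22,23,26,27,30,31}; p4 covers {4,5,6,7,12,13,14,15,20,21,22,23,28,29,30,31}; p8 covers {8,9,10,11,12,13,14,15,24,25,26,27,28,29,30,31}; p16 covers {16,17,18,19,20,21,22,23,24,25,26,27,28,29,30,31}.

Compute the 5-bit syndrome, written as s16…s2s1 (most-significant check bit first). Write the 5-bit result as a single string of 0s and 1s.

11000

s1 (pos 1,3,5,7,9,11,13,15,17,19,21,23,25,27,29,31): 1⊕0⊕0⊕0⊕1⊕0⊕1⊕0⊕0⊕1⊕1⊕0⊕0⊕1⊕0⊕0 = 0
s2 (pos 2,3,6,7,10,11,14,15,18,19,22,23,26,27,30,31): 0⊕0⊕1⊕0⊕0⊕0⊕0⊕0⊕0⊕1⊕1⊕0⊕1⊕1⊕1⊕0 = 0
s4 (pos 4,5,6,7,12,13,14,15,20,21,22,23,28,29,30,31): 0⊕0⊕1⊕0⊕1⊕1⊕0⊕0⊕1⊕1⊕1⊕0⊕1⊕0⊕1⊕0 = 0
s8 (pos 8,9,10,11,12,13,14,15,24,25,26,27,28,29,30,31): 1⊕1⊕0⊕0⊕1⊕1⊕0⊕0⊕1⊕0⊕1⊕1⊕1⊕0⊕1⊕0 = 1
s16 (pos 16,17,18,19,20,21,22,23,24,25,26,27,28,29,30,31): 0⊕0⊕0⊕1⊕1⊕1⊕1⊕0⊕1⊕0⊕1⊕1⊕1⊕0⊕1⊕0 = 1
Syndrome s16…s1 = 11000 → error at position 24.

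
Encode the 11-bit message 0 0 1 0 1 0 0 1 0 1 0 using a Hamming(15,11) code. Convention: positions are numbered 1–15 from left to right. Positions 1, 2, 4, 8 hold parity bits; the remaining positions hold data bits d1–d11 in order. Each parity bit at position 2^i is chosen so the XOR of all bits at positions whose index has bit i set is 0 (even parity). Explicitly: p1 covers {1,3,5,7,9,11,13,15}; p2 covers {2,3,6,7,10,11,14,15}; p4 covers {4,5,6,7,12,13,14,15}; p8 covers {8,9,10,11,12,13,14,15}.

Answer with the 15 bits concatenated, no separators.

Place data at non-parity positions: p1 p2 0 p4 0 1 0 p8 1 0 0 1 0 1 0
p1 (pos 1,3,5,7,9,11,13,15): XOR of data positions = 0⊕0⊕0⊕1⊕0⊕0⊕0 = 1
p2 (pos 2,3,6,7,10,11,14,15): XOR of data positions = 0⊕1⊕0⊕0⊕0⊕1⊕0 = 0
p4 (pos 4,5,6,7,12,13,14,15): XOR of data positions = 0⊕1⊕0⊕1⊕0⊕1⊕0 = 1
p8 (pos 8,9,10,11,12,13,14,15): XOR of data positions = 1⊕0⊕0⊕1⊕0⊕1⊕0 = 1
Codeword: 100101011001010

100101011001010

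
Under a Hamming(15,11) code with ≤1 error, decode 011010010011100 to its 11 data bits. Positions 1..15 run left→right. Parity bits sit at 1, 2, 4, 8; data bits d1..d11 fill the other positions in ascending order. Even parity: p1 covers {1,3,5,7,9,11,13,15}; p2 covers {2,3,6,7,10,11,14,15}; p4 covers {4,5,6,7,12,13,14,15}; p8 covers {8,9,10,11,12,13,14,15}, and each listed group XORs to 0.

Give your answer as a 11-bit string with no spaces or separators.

s1 (pos 1,3,5,7,9,11,13,15): 0⊕1⊕1⊕0⊕0⊕1⊕1⊕0 = 0
s2 (pos 2,3,6,7,10,11,14,15): 1⊕1⊕0⊕0⊕0⊕1⊕0⊕0 = 1
s4 (pos 4,5,6,7,12,13,14,15): 0⊕1⊕0⊕0⊕1⊕1⊕0⊕0 = 1
s8 (pos 8,9,10,11,12,13,14,15): 1⊕0⊕0⊕1⊕1⊕1⊕0⊕0 = 0
Syndrome s8…s1 = 0110 → error at position 6.
Flip position 6: 011010010011100 → 011011010011100
Read data bits from positions 3,5,6,7,9,10,11,12,13,14,15: 11100011100

11100011100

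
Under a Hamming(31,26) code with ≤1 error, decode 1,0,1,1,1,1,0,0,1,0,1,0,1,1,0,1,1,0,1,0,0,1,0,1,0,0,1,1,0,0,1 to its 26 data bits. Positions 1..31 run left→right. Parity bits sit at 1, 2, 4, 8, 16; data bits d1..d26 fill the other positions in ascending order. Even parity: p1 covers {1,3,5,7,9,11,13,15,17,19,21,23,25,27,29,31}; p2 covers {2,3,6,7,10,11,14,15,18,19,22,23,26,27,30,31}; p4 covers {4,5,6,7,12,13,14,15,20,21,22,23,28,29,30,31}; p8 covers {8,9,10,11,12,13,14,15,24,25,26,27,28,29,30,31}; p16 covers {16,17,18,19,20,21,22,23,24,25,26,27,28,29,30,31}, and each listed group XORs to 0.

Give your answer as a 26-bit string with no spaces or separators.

s1 (pos 1,3,5,7,9,11,13,15,17,19,21,23,25,27,29,31): 1⊕1⊕1⊕0⊕1⊕1⊕1⊕0⊕1⊕1⊕0⊕0⊕0⊕1⊕0⊕1 = 0
s2 (pos 2,3,6,7,10,11,14,15,18,19,22,23,26,27,30,31): 0⊕1⊕1⊕0⊕0⊕1⊕1⊕0⊕0⊕1⊕1⊕0⊕0⊕1⊕0⊕1 = 0
s4 (pos 4,5,6,7,12,13,14,15,20,21,22,23,28,29,30,31): 1⊕1⊕1⊕0⊕0⊕1⊕1⊕0⊕0⊕0⊕1⊕0⊕1⊕0⊕0⊕1 = 0
s8 (pos 8,9,10,11,12,13,14,15,24,25,26,27,28,29,30,31): 0⊕1⊕0⊕1⊕0⊕1⊕1⊕0⊕1⊕0⊕0⊕1⊕1⊕0⊕0⊕1 = 0
s16 (pos 16,17,18,19,20,21,22,23,24,25,26,27,28,29,30,31): 1⊕1⊕0⊕1⊕0⊕0⊕1⊕0⊕1⊕0⊕0⊕1⊕1⊕0⊕0⊕1 = 0
Syndrome s16…s1 = 00000 → no error.
Read data bits from positions 3,5,6,7,9,10,11,12,13,14,15,17,18,19,20,21,22,23,24,25,26,27,28,29,30,31: 11101010110101001010011001

11101010110101001010011001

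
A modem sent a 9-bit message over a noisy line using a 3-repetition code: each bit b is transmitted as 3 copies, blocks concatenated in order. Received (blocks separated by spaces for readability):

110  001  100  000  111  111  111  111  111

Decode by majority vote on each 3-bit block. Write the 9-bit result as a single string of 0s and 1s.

Block 1 (110): 2 ones → 1
Block 2 (001): 1 one → 0
Block 3 (100): 1 one → 0
Block 4 (000): 0 ones → 0
Block 5 (111): 3 ones → 1
Block 6 (111): 3 ones → 1
Block 7 (111): 3 ones → 1
Block 8 (111): 3 ones → 1
Block 9 (111): 3 ones → 1

100011111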